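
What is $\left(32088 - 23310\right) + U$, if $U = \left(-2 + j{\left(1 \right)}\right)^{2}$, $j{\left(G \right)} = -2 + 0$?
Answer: $8794$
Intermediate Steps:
$j{\left(G \right)} = -2$
$U = 16$ ($U = \left(-2 - 2\right)^{2} = \left(-4\right)^{2} = 16$)
$\left(32088 - 23310\right) + U = \left(32088 - 23310\right) + 16 = 8778 + 16 = 8794$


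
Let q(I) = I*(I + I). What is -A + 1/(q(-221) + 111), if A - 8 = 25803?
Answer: -2524135122/97793 ≈ -25811.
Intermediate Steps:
A = 25811 (A = 8 + 25803 = 25811)
q(I) = 2*I² (q(I) = I*(2*I) = 2*I²)
-A + 1/(q(-221) + 111) = -1*25811 + 1/(2*(-221)² + 111) = -25811 + 1/(2*48841 + 111) = -25811 + 1/(97682 + 111) = -25811 + 1/97793 = -2524135122/97793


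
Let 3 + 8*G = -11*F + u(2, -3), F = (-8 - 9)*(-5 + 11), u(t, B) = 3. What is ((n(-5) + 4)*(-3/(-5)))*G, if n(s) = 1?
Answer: 1683/4 ≈ 420.75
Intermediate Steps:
F = -102 (F = -17*6 = -102)
G = 561/4 (G = -3/8 + (-11*(-102) + 3)/8 = -3/8 + (1122 + 3)/8 = -3/8 + (⅛)*1125 = -3/8 + 1125/8 = 561/4 ≈ 140.25)
((n(-5) + 4)*(-3/(-5)))*G = ((1 + 4)*(-3/(-5)))*(561/4) = (5*(-3*(-⅕)))*(561/4) = (5*(⅗))*(561/4) = 3*(561/4) = 1683/4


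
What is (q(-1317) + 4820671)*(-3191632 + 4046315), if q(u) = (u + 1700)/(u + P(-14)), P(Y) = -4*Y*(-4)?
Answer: 6349143968739924/1541 ≈ 4.1201e+12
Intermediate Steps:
P(Y) = 16*Y
q(u) = (1700 + u)/(-224 + u) (q(u) = (u + 1700)/(u + 16*(-14)) = (1700 + u)/(u - 224) = (1700 + u)/(-224 + u))
(q(-1317) + 4820671)*(-3191632 + 4046315) = ((1700 - 1317)/(-224 - 1317) + 4820671)*(-3191632 + 4046315) = (383/(-1541) + 4820671)*854683 = (-1/1541*383 + 4820671)*854683 = (-383/1541 + 4820671)*854683 = (7428653628/1541)*854683 = 6349143968739924/1541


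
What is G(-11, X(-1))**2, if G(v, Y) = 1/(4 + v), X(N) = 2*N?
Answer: 1/49 ≈ 0.020408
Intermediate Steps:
G(-11, X(-1))**2 = (1/(4 - 11))**2 = (1/(-7))**2 = (-1/7)**2 = 1/49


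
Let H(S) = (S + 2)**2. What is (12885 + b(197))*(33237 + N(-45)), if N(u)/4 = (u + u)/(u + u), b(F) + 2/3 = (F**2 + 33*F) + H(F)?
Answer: 9752444026/3 ≈ 3.2508e+9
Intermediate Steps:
H(S) = (2 + S)**2
b(F) = -2/3 + F**2 + (2 + F)**2 + 33*F (b(F) = -2/3 + ((F**2 + 33*F) + (2 + F)**2) = -2/3 + (F**2 + (2 + F)**2 + 33*F) = -2/3 + F**2 + (2 + F)**2 + 33*F)
N(u) = 4 (N(u) = 4*((u + u)/(u + u)) = 4*((2*u)/((2*u))) = 4*((2*u)*(1/(2*u))) = 4*1 = 4)
(12885 + b(197))*(33237 + N(-45)) = (12885 + (10/3 + 2*197**2 + 37*197))*(33237 + 4) = (12885 + (10/3 + 2*38809 + 7289))*33241 = (12885 + (10/3 + 77618 + 7289))*33241 = (12885 + 254731/3)*33241 = (293386/3)*33241 = 9752444026/3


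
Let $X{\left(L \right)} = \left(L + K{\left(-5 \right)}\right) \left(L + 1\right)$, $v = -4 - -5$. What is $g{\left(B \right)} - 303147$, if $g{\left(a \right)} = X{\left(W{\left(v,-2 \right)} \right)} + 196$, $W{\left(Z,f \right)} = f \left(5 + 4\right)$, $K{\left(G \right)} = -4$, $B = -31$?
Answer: $-302577$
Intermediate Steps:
$v = 1$ ($v = -4 + 5 = 1$)
$W{\left(Z,f \right)} = 9 f$ ($W{\left(Z,f \right)} = f 9 = 9 f$)
$X{\left(L \right)} = \left(1 + L\right) \left(-4 + L\right)$ ($X{\left(L \right)} = \left(L - 4\right) \left(L + 1\right) = \left(-4 + L\right) \left(1 + L\right) = \left(1 + L\right) \left(-4 + L\right)$)
$g{\left(a \right)} = 570$ ($g{\left(a \right)} = \left(-4 + \left(9 \left(-2\right)\right)^{2} - 3 \cdot 9 \left(-2\right)\right) + 196 = \left(-4 + \left(-18\right)^{2} - -54\right) + 196 = \left(-4 + 324 + 54\right) + 196 = 374 + 196 = 570$)
$g{\left(B \right)} - 303147 = 570 - 303147 = -302577$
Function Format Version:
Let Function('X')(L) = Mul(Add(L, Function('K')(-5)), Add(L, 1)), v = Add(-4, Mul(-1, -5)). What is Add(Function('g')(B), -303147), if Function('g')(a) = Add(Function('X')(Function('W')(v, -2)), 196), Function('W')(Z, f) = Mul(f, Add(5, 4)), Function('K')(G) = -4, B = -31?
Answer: -302577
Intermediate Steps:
v = 1 (v = Add(-4, 5) = 1)
Function('W')(Z, f) = Mul(9, f) (Function('W')(Z, f) = Mul(f, 9) = Mul(9, f))
Function('X')(L) = Mul(Add(1, L), Add(-4, L)) (Function('X')(L) = Mul(Add(L, -4), Add(L, 1)) = Mul(Add(-4, L), Add(1, L)) = Mul(Add(1, L), Add(-4, L)))
Function('g')(a) = 570 (Function('g')(a) = Add(Add(-4, Pow(Mul(9, -2), 2), Mul(-3, Mul(9, -2))), 196) = Add(Add(-4, Pow(-18, 2), Mul(-3, -18)), 196) = Add(Add(-4, 324, 54), 196) = Add(374, 196) = 570)
Add(Function('g')(B), -303147) = Add(570, -303147) = -302577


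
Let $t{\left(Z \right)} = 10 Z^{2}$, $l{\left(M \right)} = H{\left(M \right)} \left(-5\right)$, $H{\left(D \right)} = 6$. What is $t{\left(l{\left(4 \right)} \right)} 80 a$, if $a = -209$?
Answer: $-150480000$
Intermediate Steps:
$l{\left(M \right)} = -30$ ($l{\left(M \right)} = 6 \left(-5\right) = -30$)
$t{\left(l{\left(4 \right)} \right)} 80 a = 10 \left(-30\right)^{2} \cdot 80 \left(-209\right) = 10 \cdot 900 \cdot 80 \left(-209\right) = 9000 \cdot 80 \left(-209\right) = 720000 \left(-209\right) = -150480000$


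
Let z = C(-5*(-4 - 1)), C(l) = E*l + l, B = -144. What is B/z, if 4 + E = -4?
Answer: 144/175 ≈ 0.82286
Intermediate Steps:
E = -8 (E = -4 - 4 = -8)
C(l) = -7*l (C(l) = -8*l + l = -7*l)
z = -175 (z = -(-35)*(-4 - 1) = -(-35)*(-5) = -7*25 = -175)
B/z = -144/(-175) = -144*(-1/175) = 144/175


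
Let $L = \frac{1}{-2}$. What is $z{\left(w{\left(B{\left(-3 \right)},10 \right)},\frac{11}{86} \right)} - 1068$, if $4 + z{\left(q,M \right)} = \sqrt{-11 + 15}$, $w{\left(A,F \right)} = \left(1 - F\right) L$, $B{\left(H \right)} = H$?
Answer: $-1070$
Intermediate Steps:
$L = - \frac{1}{2} \approx -0.5$
$w{\left(A,F \right)} = - \frac{1}{2} + \frac{F}{2}$ ($w{\left(A,F \right)} = \left(1 - F\right) \left(- \frac{1}{2}\right) = - \frac{1}{2} + \frac{F}{2}$)
$z{\left(q,M \right)} = -2$ ($z{\left(q,M \right)} = -4 + \sqrt{-11 + 15} = -4 + \sqrt{4} = -4 + 2 = -2$)
$z{\left(w{\left(B{\left(-3 \right)},10 \right)},\frac{11}{86} \right)} - 1068 = -2 - 1068 = -1070$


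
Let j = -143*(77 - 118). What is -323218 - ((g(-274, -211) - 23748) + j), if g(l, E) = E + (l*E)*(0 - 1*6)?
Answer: 41762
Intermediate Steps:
j = 5863 (j = -143*(-41) = 5863)
g(l, E) = E - 6*E*l (g(l, E) = E + (E*l)*(0 - 6) = E + (E*l)*(-6) = E - 6*E*l)
-323218 - ((g(-274, -211) - 23748) + j) = -323218 - ((-211*(1 - 6*(-274)) - 23748) + 5863) = -323218 - ((-211*(1 + 1644) - 23748) + 5863) = -323218 - ((-211*1645 - 23748) + 5863) = -323218 - ((-347095 - 23748) + 5863) = -323218 - (-370843 + 5863) = -323218 - 1*(-364980) = -323218 + 364980 = 41762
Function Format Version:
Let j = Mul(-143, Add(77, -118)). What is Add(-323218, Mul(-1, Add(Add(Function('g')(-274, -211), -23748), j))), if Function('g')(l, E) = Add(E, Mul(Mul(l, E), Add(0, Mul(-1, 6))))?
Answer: 41762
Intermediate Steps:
j = 5863 (j = Mul(-143, -41) = 5863)
Function('g')(l, E) = Add(E, Mul(-6, E, l)) (Function('g')(l, E) = Add(E, Mul(Mul(E, l), Add(0, -6))) = Add(E, Mul(Mul(E, l), -6)) = Add(E, Mul(-6, E, l)))
Add(-323218, Mul(-1, Add(Add(Function('g')(-274, -211), -23748), j))) = Add(-323218, Mul(-1, Add(Add(Mul(-211, Add(1, Mul(-6, -274))), -23748), 5863))) = Add(-323218, Mul(-1, Add(Add(Mul(-211, Add(1, 1644)), -23748), 5863))) = Add(-323218, Mul(-1, Add(Add(Mul(-211, 1645), -23748), 5863))) = Add(-323218, Mul(-1, Add(Add(-347095, -23748), 5863))) = Add(-323218, Mul(-1, Add(-370843, 5863))) = Add(-323218, Mul(-1, -364980)) = Add(-323218, 364980) = 41762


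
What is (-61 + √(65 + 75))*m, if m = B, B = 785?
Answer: -47885 + 1570*√35 ≈ -38597.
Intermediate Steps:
m = 785
(-61 + √(65 + 75))*m = (-61 + √(65 + 75))*785 = (-61 + √140)*785 = (-61 + 2*√35)*785 = -47885 + 1570*√35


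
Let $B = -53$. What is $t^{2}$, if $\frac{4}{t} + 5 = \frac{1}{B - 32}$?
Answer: $\frac{28900}{45369} \approx 0.637$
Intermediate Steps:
$t = - \frac{170}{213}$ ($t = \frac{4}{-5 + \frac{1}{-53 - 32}} = \frac{4}{-5 + \frac{1}{-85}} = \frac{4}{-5 - \frac{1}{85}} = \frac{4}{- \frac{426}{85}} = 4 \left(- \frac{85}{426}\right) = - \frac{170}{213} \approx -0.79812$)
$t^{2} = \left(- \frac{170}{213}\right)^{2} = \frac{28900}{45369}$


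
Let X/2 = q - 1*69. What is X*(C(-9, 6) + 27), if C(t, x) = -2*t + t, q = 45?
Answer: -1728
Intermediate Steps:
X = -48 (X = 2*(45 - 1*69) = 2*(45 - 69) = 2*(-24) = -48)
C(t, x) = -t
X*(C(-9, 6) + 27) = -48*(-1*(-9) + 27) = -48*(9 + 27) = -48*36 = -1728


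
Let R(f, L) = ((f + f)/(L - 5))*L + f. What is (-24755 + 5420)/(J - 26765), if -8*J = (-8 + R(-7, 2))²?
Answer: 1392120/1927369 ≈ 0.72229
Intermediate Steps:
R(f, L) = f + 2*L*f/(-5 + L) (R(f, L) = ((2*f)/(-5 + L))*L + f = (2*f/(-5 + L))*L + f = 2*L*f/(-5 + L) + f = f + 2*L*f/(-5 + L))
J = -289/72 (J = -(-8 - 7*(-5 + 3*2)/(-5 + 2))²/8 = -(-8 - 7*(-5 + 6)/(-3))²/8 = -(-8 - 7*(-⅓)*1)²/8 = -(-8 + 7/3)²/8 = -(-17/3)²/8 = -⅛*289/9 = -289/72 ≈ -4.0139)
(-24755 + 5420)/(J - 26765) = (-24755 + 5420)/(-289/72 - 26765) = -19335/(-1927369/72) = -19335*(-72/1927369) = 1392120/1927369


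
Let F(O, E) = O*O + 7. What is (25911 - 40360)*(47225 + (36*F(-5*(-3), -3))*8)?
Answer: -1647778409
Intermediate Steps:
F(O, E) = 7 + O**2 (F(O, E) = O**2 + 7 = 7 + O**2)
(25911 - 40360)*(47225 + (36*F(-5*(-3), -3))*8) = (25911 - 40360)*(47225 + (36*(7 + (-5*(-3))**2))*8) = -14449*(47225 + (36*(7 + 15**2))*8) = -14449*(47225 + (36*(7 + 225))*8) = -14449*(47225 + (36*232)*8) = -14449*(47225 + 8352*8) = -14449*(47225 + 66816) = -14449*114041 = -1647778409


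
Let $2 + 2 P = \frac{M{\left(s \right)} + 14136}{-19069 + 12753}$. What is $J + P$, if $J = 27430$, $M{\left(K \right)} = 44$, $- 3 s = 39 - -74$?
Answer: $\frac{86617237}{3158} \approx 27428.0$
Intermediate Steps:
$s = - \frac{113}{3}$ ($s = - \frac{39 - -74}{3} = - \frac{39 + 74}{3} = \left(- \frac{1}{3}\right) 113 = - \frac{113}{3} \approx -37.667$)
$P = - \frac{6703}{3158}$ ($P = -1 + \frac{\left(44 + 14136\right) \frac{1}{-19069 + 12753}}{2} = -1 + \frac{14180 \frac{1}{-6316}}{2} = -1 + \frac{14180 \left(- \frac{1}{6316}\right)}{2} = -1 + \frac{1}{2} \left(- \frac{3545}{1579}\right) = -1 - \frac{3545}{3158} = - \frac{6703}{3158} \approx -2.1225$)
$J + P = 27430 - \frac{6703}{3158} = \frac{86617237}{3158}$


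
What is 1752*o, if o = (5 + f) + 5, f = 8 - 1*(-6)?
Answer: 42048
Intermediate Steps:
f = 14 (f = 8 + 6 = 14)
o = 24 (o = (5 + 14) + 5 = 19 + 5 = 24)
1752*o = 1752*24 = 42048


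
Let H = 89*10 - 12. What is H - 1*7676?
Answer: -6798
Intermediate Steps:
H = 878 (H = 890 - 12 = 878)
H - 1*7676 = 878 - 1*7676 = 878 - 7676 = -6798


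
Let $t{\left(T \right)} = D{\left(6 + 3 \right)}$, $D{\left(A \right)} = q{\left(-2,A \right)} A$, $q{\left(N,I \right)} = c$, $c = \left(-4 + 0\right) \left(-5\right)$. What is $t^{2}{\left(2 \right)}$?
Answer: $32400$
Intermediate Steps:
$c = 20$ ($c = \left(-4\right) \left(-5\right) = 20$)
$q{\left(N,I \right)} = 20$
$D{\left(A \right)} = 20 A$
$t{\left(T \right)} = 180$ ($t{\left(T \right)} = 20 \left(6 + 3\right) = 20 \cdot 9 = 180$)
$t^{2}{\left(2 \right)} = 180^{2} = 32400$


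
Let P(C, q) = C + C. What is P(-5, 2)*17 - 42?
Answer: -212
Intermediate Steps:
P(C, q) = 2*C
P(-5, 2)*17 - 42 = (2*(-5))*17 - 42 = -10*17 - 42 = -170 - 42 = -212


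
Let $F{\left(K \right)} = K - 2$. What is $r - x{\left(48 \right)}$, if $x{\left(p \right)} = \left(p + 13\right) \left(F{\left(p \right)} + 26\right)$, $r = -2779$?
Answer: $-7171$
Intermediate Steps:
$F{\left(K \right)} = -2 + K$
$x{\left(p \right)} = \left(13 + p\right) \left(24 + p\right)$ ($x{\left(p \right)} = \left(p + 13\right) \left(\left(-2 + p\right) + 26\right) = \left(13 + p\right) \left(24 + p\right)$)
$r - x{\left(48 \right)} = -2779 - \left(312 + 48^{2} + 37 \cdot 48\right) = -2779 - \left(312 + 2304 + 1776\right) = -2779 - 4392 = -7171$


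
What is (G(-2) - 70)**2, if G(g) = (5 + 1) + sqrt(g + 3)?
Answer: 3969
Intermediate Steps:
G(g) = 6 + sqrt(3 + g)
(G(-2) - 70)**2 = ((6 + sqrt(3 - 2)) - 70)**2 = ((6 + sqrt(1)) - 70)**2 = ((6 + 1) - 70)**2 = (7 - 70)**2 = (-63)**2 = 3969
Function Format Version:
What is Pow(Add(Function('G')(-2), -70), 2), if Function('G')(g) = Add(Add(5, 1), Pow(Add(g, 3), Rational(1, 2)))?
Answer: 3969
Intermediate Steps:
Function('G')(g) = Add(6, Pow(Add(3, g), Rational(1, 2)))
Pow(Add(Function('G')(-2), -70), 2) = Pow(Add(Add(6, Pow(Add(3, -2), Rational(1, 2))), -70), 2) = Pow(Add(Add(6, Pow(1, Rational(1, 2))), -70), 2) = Pow(Add(Add(6, 1), -70), 2) = Pow(Add(7, -70), 2) = Pow(-63, 2) = 3969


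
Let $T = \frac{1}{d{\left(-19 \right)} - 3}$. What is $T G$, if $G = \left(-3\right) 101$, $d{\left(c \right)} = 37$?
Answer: $- \frac{303}{34} \approx -8.9118$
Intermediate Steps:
$T = \frac{1}{34}$ ($T = \frac{1}{37 - 3} = \frac{1}{34} \approx 0.029412$)
$G = -303$
$T G = \frac{1}{34} \left(-303\right) = - \frac{303}{34}$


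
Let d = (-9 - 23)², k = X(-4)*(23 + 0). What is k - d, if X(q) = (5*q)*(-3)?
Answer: 356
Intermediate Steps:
X(q) = -15*q
k = 1380 (k = (-15*(-4))*(23 + 0) = 60*23 = 1380)
d = 1024 (d = (-32)² = 1024)
k - d = 1380 - 1*1024 = 1380 - 1024 = 356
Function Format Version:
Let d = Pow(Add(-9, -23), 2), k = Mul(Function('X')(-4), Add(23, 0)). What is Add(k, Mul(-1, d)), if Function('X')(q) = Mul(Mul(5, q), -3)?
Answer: 356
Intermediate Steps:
Function('X')(q) = Mul(-15, q)
k = 1380 (k = Mul(Mul(-15, -4), Add(23, 0)) = Mul(60, 23) = 1380)
d = 1024 (d = Pow(-32, 2) = 1024)
Add(k, Mul(-1, d)) = Add(1380, Mul(-1, 1024)) = Add(1380, -1024) = 356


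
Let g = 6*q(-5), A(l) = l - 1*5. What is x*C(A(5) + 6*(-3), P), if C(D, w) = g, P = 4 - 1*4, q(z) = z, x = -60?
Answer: 1800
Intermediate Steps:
A(l) = -5 + l (A(l) = l - 5 = -5 + l)
P = 0 (P = 4 - 4 = 0)
g = -30 (g = 6*(-5) = -30)
C(D, w) = -30
x*C(A(5) + 6*(-3), P) = -60*(-30) = 1800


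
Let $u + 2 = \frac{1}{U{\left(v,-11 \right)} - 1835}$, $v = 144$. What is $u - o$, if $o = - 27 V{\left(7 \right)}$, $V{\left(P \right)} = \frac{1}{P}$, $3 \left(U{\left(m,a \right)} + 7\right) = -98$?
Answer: $\frac{73091}{39368} \approx 1.8566$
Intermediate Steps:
$U{\left(m,a \right)} = - \frac{119}{3}$ ($U{\left(m,a \right)} = -7 + \frac{1}{3} \left(-98\right) = -7 - \frac{98}{3} = - \frac{119}{3}$)
$u = - \frac{11251}{5624}$ ($u = -2 + \frac{1}{- \frac{119}{3} - 1835} = -2 + \frac{1}{- \frac{5624}{3}} = -2 - \frac{3}{5624} = - \frac{11251}{5624} \approx -2.0005$)
$o = - \frac{27}{7} \approx -3.8571$
$u - o = - \frac{11251}{5624} - - \frac{27}{7} = - \frac{11251}{5624} + \frac{27}{7} = \frac{73091}{39368}$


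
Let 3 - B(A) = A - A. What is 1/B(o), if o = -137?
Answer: ⅓ ≈ 0.33333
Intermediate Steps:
B(A) = 3 (B(A) = 3 - (A - A) = 3 - 1*0 = 3 + 0 = 3)
1/B(o) = 1/3 = ⅓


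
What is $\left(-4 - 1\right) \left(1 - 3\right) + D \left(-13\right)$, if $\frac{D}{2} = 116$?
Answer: $-3006$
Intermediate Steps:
$D = 232$ ($D = 2 \cdot 116 = 232$)
$\left(-4 - 1\right) \left(1 - 3\right) + D \left(-13\right) = \left(-4 - 1\right) \left(1 - 3\right) + 232 \left(-13\right) = \left(-5\right) \left(-2\right) - 3016 = 10 - 3016 = -3006$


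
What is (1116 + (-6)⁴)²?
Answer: 5817744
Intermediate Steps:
(1116 + (-6)⁴)² = (1116 + 1296)² = 2412² = 5817744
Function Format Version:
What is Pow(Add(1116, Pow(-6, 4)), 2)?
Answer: 5817744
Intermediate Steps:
Pow(Add(1116, Pow(-6, 4)), 2) = Pow(Add(1116, 1296), 2) = Pow(2412, 2) = 5817744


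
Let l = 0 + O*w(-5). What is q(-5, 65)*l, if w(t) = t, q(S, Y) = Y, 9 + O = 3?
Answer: 1950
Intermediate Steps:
O = -6 (O = -9 + 3 = -6)
l = 30 (l = 0 - 6*(-5) = 0 + 30 = 30)
q(-5, 65)*l = 65*30 = 1950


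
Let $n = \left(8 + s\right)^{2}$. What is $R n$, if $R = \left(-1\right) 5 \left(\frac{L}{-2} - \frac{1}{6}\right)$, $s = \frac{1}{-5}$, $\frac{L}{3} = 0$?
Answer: $\frac{507}{10} \approx 50.7$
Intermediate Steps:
$L = 0$ ($L = 3 \cdot 0 = 0$)
$s = - \frac{1}{5} \approx -0.2$
$n = \frac{1521}{25}$ ($n = \left(8 - \frac{1}{5}\right)^{2} = \left(\frac{39}{5}\right)^{2} = \frac{1521}{25} \approx 60.84$)
$R = \frac{5}{6}$ ($R = \left(-1\right) 5 \left(\frac{0}{-2} - \frac{1}{6}\right) = - 5 \left(0 \left(- \frac{1}{2}\right) - \frac{1}{6}\right) = - 5 \left(0 - \frac{1}{6}\right) = \left(-5\right) \left(- \frac{1}{6}\right) = \frac{5}{6} \approx 0.83333$)
$R n = \frac{5}{6} \cdot \frac{1521}{25} = \frac{507}{10}$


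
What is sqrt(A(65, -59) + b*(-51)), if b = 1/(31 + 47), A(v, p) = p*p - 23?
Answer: sqrt(2337166)/26 ≈ 58.799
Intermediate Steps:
A(v, p) = -23 + p**2 (A(v, p) = p**2 - 23 = -23 + p**2)
b = 1/78 ≈ 0.012821
sqrt(A(65, -59) + b*(-51)) = sqrt((-23 + (-59)**2) + (1/78)*(-51)) = sqrt((-23 + 3481) - 17/26) = sqrt(3458 - 17/26) = sqrt(89891/26) = sqrt(2337166)/26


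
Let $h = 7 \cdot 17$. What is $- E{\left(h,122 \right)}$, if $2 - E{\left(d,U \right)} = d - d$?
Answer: $-2$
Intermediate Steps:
$h = 119$
$E{\left(d,U \right)} = 2$ ($E{\left(d,U \right)} = 2 - \left(d - d\right) = 2 - 0 = 2 + 0 = 2$)
$- E{\left(h,122 \right)} = \left(-1\right) 2 = -2$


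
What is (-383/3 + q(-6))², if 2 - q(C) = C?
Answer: 128881/9 ≈ 14320.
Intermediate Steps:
q(C) = 2 - C
(-383/3 + q(-6))² = (-383/3 + (2 - 1*(-6)))² = (-383*⅓ + (2 + 6))² = (-383/3 + 8)² = (-359/3)² = 128881/9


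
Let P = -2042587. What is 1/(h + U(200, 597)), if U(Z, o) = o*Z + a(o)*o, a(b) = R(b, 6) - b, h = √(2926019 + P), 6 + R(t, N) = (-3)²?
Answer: -117609/27663312046 - √220858/27663312046 ≈ -4.2684e-6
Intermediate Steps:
R(t, N) = 3 (R(t, N) = -6 + (-3)² = -6 + 9 = 3)
h = 2*√220858 (h = √(2926019 - 2042587) = √883432 = 2*√220858 ≈ 939.91)
a(b) = 3 - b
U(Z, o) = Z*o + o*(3 - o) (U(Z, o) = o*Z + (3 - o)*o = Z*o + o*(3 - o))
1/(h + U(200, 597)) = 1/(2*√220858 + 597*(3 + 200 - 1*597)) = 1/(2*√220858 + 597*(3 + 200 - 597)) = 1/(2*√220858 + 597*(-394)) = 1/(2*√220858 - 235218) = 1/(-235218 + 2*√220858)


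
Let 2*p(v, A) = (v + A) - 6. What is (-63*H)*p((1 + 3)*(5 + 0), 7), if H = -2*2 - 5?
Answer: 11907/2 ≈ 5953.5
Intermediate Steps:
p(v, A) = -3 + A/2 + v/2 (p(v, A) = ((v + A) - 6)/2 = ((A + v) - 6)/2 = (-6 + A + v)/2 = -3 + A/2 + v/2)
H = -9 (H = -4 - 5 = -9)
(-63*H)*p((1 + 3)*(5 + 0), 7) = (-63*(-9))*(-3 + (1/2)*7 + ((1 + 3)*(5 + 0))/2) = 567*(-3 + 7/2 + (4*5)/2) = 567*(-3 + 7/2 + (1/2)*20) = 567*(-3 + 7/2 + 10) = 567*(21/2) = 11907/2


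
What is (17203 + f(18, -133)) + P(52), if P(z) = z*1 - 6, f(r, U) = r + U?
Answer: 17134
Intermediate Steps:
f(r, U) = U + r
P(z) = -6 + z (P(z) = z - 6 = -6 + z)
(17203 + f(18, -133)) + P(52) = (17203 + (-133 + 18)) + (-6 + 52) = (17203 - 115) + 46 = 17088 + 46 = 17134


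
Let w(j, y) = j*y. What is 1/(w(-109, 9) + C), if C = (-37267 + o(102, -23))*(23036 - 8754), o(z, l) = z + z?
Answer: -1/529334747 ≈ -1.8892e-9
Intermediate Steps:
o(z, l) = 2*z
C = -529333766 (C = (-37267 + 2*102)*(23036 - 8754) = (-37267 + 204)*14282 = -37063*14282 = -529333766)
1/(w(-109, 9) + C) = 1/(-109*9 - 529333766) = 1/(-981 - 529333766) = 1/(-529334747) = -1/529334747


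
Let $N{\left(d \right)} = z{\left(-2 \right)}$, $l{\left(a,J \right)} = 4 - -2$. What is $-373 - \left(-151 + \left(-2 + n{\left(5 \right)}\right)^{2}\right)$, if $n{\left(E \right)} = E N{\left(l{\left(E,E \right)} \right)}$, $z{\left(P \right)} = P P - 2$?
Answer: $-286$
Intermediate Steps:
$z{\left(P \right)} = -2 + P^{2}$ ($z{\left(P \right)} = P^{2} - 2 = -2 + P^{2}$)
$l{\left(a,J \right)} = 6$ ($l{\left(a,J \right)} = 4 + 2 = 6$)
$N{\left(d \right)} = 2$ ($N{\left(d \right)} = -2 + \left(-2\right)^{2} = -2 + 4 = 2$)
$n{\left(E \right)} = 2 E$ ($n{\left(E \right)} = E 2 = 2 E$)
$-373 - \left(-151 + \left(-2 + n{\left(5 \right)}\right)^{2}\right) = -373 - \left(-151 + \left(-2 + 2 \cdot 5\right)^{2}\right) = -373 - \left(-151 + \left(-2 + 10\right)^{2}\right) = -373 - \left(-151 + 8^{2}\right) = -373 - \left(-151 + 64\right) = -373 - -87 = -373 + 87 = -286$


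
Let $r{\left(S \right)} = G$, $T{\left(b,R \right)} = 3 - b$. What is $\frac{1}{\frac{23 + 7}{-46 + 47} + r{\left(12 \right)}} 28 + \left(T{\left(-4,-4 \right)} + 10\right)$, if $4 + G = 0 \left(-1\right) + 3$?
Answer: $\frac{521}{29} \approx 17.966$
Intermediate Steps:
$G = -1$ ($G = -4 + \left(0 \left(-1\right) + 3\right) = -4 + \left(0 + 3\right) = -4 + 3 = -1$)
$r{\left(S \right)} = -1$
$\frac{1}{\frac{23 + 7}{-46 + 47} + r{\left(12 \right)}} 28 + \left(T{\left(-4,-4 \right)} + 10\right) = \frac{1}{\frac{23 + 7}{-46 + 47} - 1} \cdot 28 + \left(\left(3 - -4\right) + 10\right) = \frac{1}{\frac{30}{1} - 1} \cdot 28 + \left(\left(3 + 4\right) + 10\right) = \frac{1}{30 \cdot 1 - 1} \cdot 28 + \left(7 + 10\right) = \frac{1}{30 - 1} \cdot 28 + 17 = \frac{1}{29} \cdot 28 + 17 = \frac{28}{29} + 17 = \frac{521}{29}$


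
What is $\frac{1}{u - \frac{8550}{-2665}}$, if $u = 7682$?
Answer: $\frac{533}{4096216} \approx 0.00013012$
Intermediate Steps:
$\frac{1}{u - \frac{8550}{-2665}} = \frac{1}{7682 - \frac{8550}{-2665}} = \frac{1}{7682 - - \frac{1710}{533}} = \frac{1}{7682 + \frac{1710}{533}} = \frac{1}{\frac{4096216}{533}} = \frac{533}{4096216}$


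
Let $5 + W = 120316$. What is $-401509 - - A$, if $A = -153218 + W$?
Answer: $-434416$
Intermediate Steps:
$W = 120311$ ($W = -5 + 120316 = 120311$)
$A = -32907$ ($A = -153218 + 120311 = -32907$)
$-401509 - - A = -401509 - \left(-1\right) \left(-32907\right) = -401509 - 32907 = -434416$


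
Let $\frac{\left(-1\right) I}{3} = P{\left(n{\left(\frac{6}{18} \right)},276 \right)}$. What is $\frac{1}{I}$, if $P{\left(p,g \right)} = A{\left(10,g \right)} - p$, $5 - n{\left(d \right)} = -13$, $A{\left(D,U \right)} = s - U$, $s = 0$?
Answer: $\frac{1}{882} \approx 0.0011338$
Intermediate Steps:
$A{\left(D,U \right)} = - U$ ($A{\left(D,U \right)} = 0 - U = - U$)
$n{\left(d \right)} = 18$ ($n{\left(d \right)} = 5 - -13 = 5 + 13 = 18$)
$P{\left(p,g \right)} = - g - p$
$I = 882$ ($I = - 3 \left(\left(-1\right) 276 - 18\right) = - 3 \left(-276 - 18\right) = \left(-3\right) \left(-294\right) = 882$)
$\frac{1}{I} = \frac{1}{882}$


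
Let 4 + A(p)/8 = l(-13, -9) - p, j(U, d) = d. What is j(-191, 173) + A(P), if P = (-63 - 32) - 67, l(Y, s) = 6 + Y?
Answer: 1381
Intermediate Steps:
P = -162 (P = -95 - 67 = -162)
A(p) = -88 - 8*p (A(p) = -32 + 8*((6 - 13) - p) = -32 + 8*(-7 - p) = -32 + (-56 - 8*p) = -88 - 8*p)
j(-191, 173) + A(P) = 173 + (-88 - 8*(-162)) = 173 + (-88 + 1296) = 173 + 1208 = 1381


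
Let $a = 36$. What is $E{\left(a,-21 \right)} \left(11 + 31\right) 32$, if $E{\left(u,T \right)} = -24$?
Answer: $-32256$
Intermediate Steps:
$E{\left(a,-21 \right)} \left(11 + 31\right) 32 = - 24 \left(11 + 31\right) 32 = - 24 \cdot 42 \cdot 32 = \left(-24\right) 1344 = -32256$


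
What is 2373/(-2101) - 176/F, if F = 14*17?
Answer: -467275/250019 ≈ -1.8690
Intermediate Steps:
F = 238
2373/(-2101) - 176/F = 2373/(-2101) - 176/238 = 2373*(-1/2101) - 176*1/238 = -2373/2101 - 88/119 = -467275/250019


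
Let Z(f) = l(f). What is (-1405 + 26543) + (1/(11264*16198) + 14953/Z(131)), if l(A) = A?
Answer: 603564387858563/23901509632 ≈ 25252.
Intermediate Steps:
Z(f) = f
(-1405 + 26543) + (1/(11264*16198) + 14953/Z(131)) = (-1405 + 26543) + (1/(11264*16198) + 14953/131) = 25138 + ((1/11264)*(1/16198) + 14953*(1/131)) = 25138 + (1/182454272 + 14953/131) = 25138 + 2728238729347/23901509632 = 603564387858563/23901509632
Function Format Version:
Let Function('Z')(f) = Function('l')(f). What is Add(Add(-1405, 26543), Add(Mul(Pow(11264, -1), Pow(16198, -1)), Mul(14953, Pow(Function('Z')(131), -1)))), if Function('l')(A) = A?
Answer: Rational(603564387858563, 23901509632) ≈ 25252.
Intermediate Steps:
Function('Z')(f) = f
Add(Add(-1405, 26543), Add(Mul(Pow(11264, -1), Pow(16198, -1)), Mul(14953, Pow(Function('Z')(131), -1)))) = Add(Add(-1405, 26543), Add(Mul(Pow(11264, -1), Pow(16198, -1)), Mul(14953, Pow(131, -1)))) = Add(25138, Add(Mul(Rational(1, 11264), Rational(1, 16198)), Mul(14953, Rational(1, 131)))) = Add(25138, Add(Rational(1, 182454272), Rational(14953, 131))) = Add(25138, Rational(2728238729347, 23901509632)) = Rational(603564387858563, 23901509632)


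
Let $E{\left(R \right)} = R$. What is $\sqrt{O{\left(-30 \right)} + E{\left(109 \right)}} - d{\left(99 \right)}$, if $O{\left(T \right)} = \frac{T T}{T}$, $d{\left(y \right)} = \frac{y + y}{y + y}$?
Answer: $-1 + \sqrt{79} \approx 7.8882$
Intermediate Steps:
$d{\left(y \right)} = 1$ ($d{\left(y \right)} = \frac{2 y}{2 y} = 2 y \frac{1}{2 y} = 1$)
$O{\left(T \right)} = T$ ($O{\left(T \right)} = \frac{T^{2}}{T} = T$)
$\sqrt{O{\left(-30 \right)} + E{\left(109 \right)}} - d{\left(99 \right)} = \sqrt{-30 + 109} - 1 = \sqrt{79} - 1 = -1 + \sqrt{79}$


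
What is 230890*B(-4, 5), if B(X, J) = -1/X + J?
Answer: 2424345/2 ≈ 1.2122e+6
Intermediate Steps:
B(X, J) = J - 1/X
230890*B(-4, 5) = 230890*(5 - 1/(-4)) = 230890*(5 - 1*(-¼)) = 230890*(5 + ¼) = 230890*(21/4) = 2424345/2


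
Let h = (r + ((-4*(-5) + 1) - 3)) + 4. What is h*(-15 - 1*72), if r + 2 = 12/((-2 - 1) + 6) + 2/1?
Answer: -2262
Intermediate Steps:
r = 4 (r = -2 + (12/((-2 - 1) + 6) + 2/1) = -2 + (12/(-3 + 6) + 2*1) = -2 + (12/3 + 2) = -2 + (12*(⅓) + 2) = -2 + (4 + 2) = -2 + 6 = 4)
h = 26 (h = (4 + ((-4*(-5) + 1) - 3)) + 4 = (4 + ((20 + 1) - 3)) + 4 = (4 + (21 - 3)) + 4 = (4 + 18) + 4 = 22 + 4 = 26)
h*(-15 - 1*72) = 26*(-15 - 1*72) = 26*(-15 - 72) = 26*(-87) = -2262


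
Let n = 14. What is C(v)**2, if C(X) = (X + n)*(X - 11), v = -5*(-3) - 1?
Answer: 7056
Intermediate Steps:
v = 14 (v = 15 - 1 = 14)
C(X) = (-11 + X)*(14 + X) (C(X) = (X + 14)*(X - 11) = (14 + X)*(-11 + X) = (-11 + X)*(14 + X))
C(v)**2 = (-154 + 14**2 + 3*14)**2 = (-154 + 196 + 42)**2 = 84**2 = 7056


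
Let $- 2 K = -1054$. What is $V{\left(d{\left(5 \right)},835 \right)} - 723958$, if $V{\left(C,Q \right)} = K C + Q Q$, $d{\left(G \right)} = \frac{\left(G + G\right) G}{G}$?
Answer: $-21463$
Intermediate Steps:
$K = 527$ ($K = \left(- \frac{1}{2}\right) \left(-1054\right) = 527$)
$d{\left(G \right)} = 2 G$ ($d{\left(G \right)} = \frac{2 G G}{G} = \frac{2 G^{2}}{G} = 2 G$)
$V{\left(C,Q \right)} = Q^{2} + 527 C$ ($V{\left(C,Q \right)} = 527 C + Q Q = 527 C + Q^{2} = Q^{2} + 527 C$)
$V{\left(d{\left(5 \right)},835 \right)} - 723958 = \left(835^{2} + 527 \cdot 2 \cdot 5\right) - 723958 = \left(697225 + 527 \cdot 10\right) - 723958 = \left(697225 + 5270\right) - 723958 = 702495 - 723958 = -21463$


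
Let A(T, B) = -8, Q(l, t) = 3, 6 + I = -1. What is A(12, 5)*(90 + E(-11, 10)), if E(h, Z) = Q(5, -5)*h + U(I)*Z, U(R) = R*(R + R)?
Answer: -8296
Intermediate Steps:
I = -7 (I = -6 - 1 = -7)
U(R) = 2*R² (U(R) = R*(2*R) = 2*R²)
E(h, Z) = 3*h + 98*Z (E(h, Z) = 3*h + (2*(-7)²)*Z = 3*h + (2*49)*Z = 3*h + 98*Z)
A(12, 5)*(90 + E(-11, 10)) = -8*(90 + (3*(-11) + 98*10)) = -8*(90 + (-33 + 980)) = -8*(90 + 947) = -8*1037 = -8296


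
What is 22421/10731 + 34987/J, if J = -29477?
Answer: 832240/922209 ≈ 0.90244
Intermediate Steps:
22421/10731 + 34987/J = 22421/10731 + 34987/(-29477) = 22421*(1/10731) + 34987*(-1/29477) = 3203/1533 - 34987/29477 = 832240/922209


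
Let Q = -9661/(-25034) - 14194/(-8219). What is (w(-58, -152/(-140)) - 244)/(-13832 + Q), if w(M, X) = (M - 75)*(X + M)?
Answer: -7536373848088/14227803803585 ≈ -0.52969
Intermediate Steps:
w(M, X) = (-75 + M)*(M + X)
Q = 434736355/205754446 (Q = -9661*(-1/25034) - 14194*(-1/8219) = 9661/25034 + 14194/8219 = 434736355/205754446 ≈ 2.1129)
(w(-58, -152/(-140)) - 244)/(-13832 + Q) = (((-58)² - 75*(-58) - (-11400)/(-140) - (-8816)/(-140)) - 244)/(-13832 + 434736355/205754446) = ((3364 + 4350 - (-11400)*(-1)/140 - (-8816)*(-1)/140) - 244)/(-2845560760717/205754446) = ((3364 + 4350 - 75*38/35 - 58*38/35) - 244)*(-205754446/2845560760717) = ((3364 + 4350 - 570/7 - 2204/35) - 244)*(-205754446/2845560760717) = (37848/5 - 244)*(-205754446/2845560760717) = (36628/5)*(-205754446/2845560760717) = -7536373848088/14227803803585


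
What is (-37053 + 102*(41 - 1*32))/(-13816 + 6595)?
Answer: 12045/2407 ≈ 5.0042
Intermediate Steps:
(-37053 + 102*(41 - 1*32))/(-13816 + 6595) = (-37053 + 102*(41 - 32))/(-7221) = (-37053 + 102*9)*(-1/7221) = (-37053 + 918)*(-1/7221) = -36135*(-1/7221) = 12045/2407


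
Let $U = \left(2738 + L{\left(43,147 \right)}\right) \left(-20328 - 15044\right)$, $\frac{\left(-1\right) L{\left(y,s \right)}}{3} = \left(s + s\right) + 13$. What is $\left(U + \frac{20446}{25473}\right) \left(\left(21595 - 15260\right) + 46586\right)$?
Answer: $- \frac{86640844325216126}{25473} \approx -3.4013 \cdot 10^{12}$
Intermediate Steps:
$L{\left(y,s \right)} = -39 - 6 s$ ($L{\left(y,s \right)} = - 3 \left(\left(s + s\right) + 13\right) = - 3 \left(2 s + 13\right) = - 3 \left(13 + 2 s\right) = -39 - 6 s$)
$U = -64270924$ ($U = \left(2738 - 921\right) \left(-20328 - 15044\right) = \left(2738 - 921\right) \left(-35372\right) = 1817 \left(-35372\right) = -64270924$)
$\left(U + \frac{20446}{25473}\right) \left(\left(21595 - 15260\right) + 46586\right) = \left(-64270924 + \frac{20446}{25473}\right) \left(\left(21595 - 15260\right) + 46586\right) = \left(-64270924 + 20446 \cdot \frac{1}{25473}\right) \left(\left(21595 - 15260\right) + 46586\right) = \left(-64270924 + \frac{20446}{25473}\right) \left(6335 + 46586\right) = \left(- \frac{1637173226606}{25473}\right) 52921 = - \frac{86640844325216126}{25473}$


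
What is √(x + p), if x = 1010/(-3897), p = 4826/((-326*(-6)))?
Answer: √395980232866/423474 ≈ 1.4860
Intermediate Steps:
p = 2413/978 (p = 4826/1956 = 4826*(1/1956) = 2413/978 ≈ 2.4673)
x = -1010/3897 (x = 1010*(-1/3897) = -1010/3897 ≈ -0.25917)
√(x + p) = √(-1010/3897 + 2413/978) = √(2805227/1270422) = √395980232866/423474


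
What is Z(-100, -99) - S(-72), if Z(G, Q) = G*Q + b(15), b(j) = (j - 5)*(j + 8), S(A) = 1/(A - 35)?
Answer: 1083911/107 ≈ 10130.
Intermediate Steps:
S(A) = 1/(-35 + A)
b(j) = (-5 + j)*(8 + j)
Z(G, Q) = 230 + G*Q (Z(G, Q) = G*Q + (-40 + 15**2 + 3*15) = G*Q + (-40 + 225 + 45) = G*Q + 230 = 230 + G*Q)
Z(-100, -99) - S(-72) = (230 - 100*(-99)) - 1/(-35 - 72) = (230 + 9900) - 1/(-107) = 10130 - 1*(-1/107) = 10130 + 1/107 = 1083911/107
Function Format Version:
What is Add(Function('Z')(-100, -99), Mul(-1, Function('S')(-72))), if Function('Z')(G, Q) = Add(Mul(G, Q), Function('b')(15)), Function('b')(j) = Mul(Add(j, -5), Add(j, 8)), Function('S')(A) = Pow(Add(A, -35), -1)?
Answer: Rational(1083911, 107) ≈ 10130.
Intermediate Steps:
Function('S')(A) = Pow(Add(-35, A), -1)
Function('b')(j) = Mul(Add(-5, j), Add(8, j))
Function('Z')(G, Q) = Add(230, Mul(G, Q)) (Function('Z')(G, Q) = Add(Mul(G, Q), Add(-40, Pow(15, 2), Mul(3, 15))) = Add(Mul(G, Q), Add(-40, 225, 45)) = Add(Mul(G, Q), 230) = Add(230, Mul(G, Q)))
Add(Function('Z')(-100, -99), Mul(-1, Function('S')(-72))) = Add(Add(230, Mul(-100, -99)), Mul(-1, Pow(Add(-35, -72), -1))) = Add(Add(230, 9900), Mul(-1, Pow(-107, -1))) = Add(10130, Mul(-1, Rational(-1, 107))) = Add(10130, Rational(1, 107)) = Rational(1083911, 107)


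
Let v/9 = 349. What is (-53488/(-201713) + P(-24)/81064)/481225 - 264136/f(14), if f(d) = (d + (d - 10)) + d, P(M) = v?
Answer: -12990256106167595217/1573765770016840 ≈ -8254.3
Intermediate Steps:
v = 3141 (v = 9*349 = 3141)
P(M) = 3141
f(d) = -10 + 3*d (f(d) = (d + (-10 + d)) + d = (-10 + 2*d) + d = -10 + 3*d)
(-53488/(-201713) + P(-24)/81064)/481225 - 264136/f(14) = (-53488/(-201713) + 3141/81064)/481225 - 264136/(-10 + 3*14) = (-53488*(-1/201713) + 3141*(1/81064))*(1/481225) - 264136/(-10 + 42) = (53488/201713 + 3141/81064)*(1/481225) - 264136/32 = (4969531765/16351662632)*(1/481225) - 264136*1/32 = 993906353/1573765770016840 - 33017/4 = -12990256106167595217/1573765770016840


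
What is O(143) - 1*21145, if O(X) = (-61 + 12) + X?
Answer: -21051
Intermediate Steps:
O(X) = -49 + X
O(143) - 1*21145 = (-49 + 143) - 1*21145 = 94 - 21145 = -21051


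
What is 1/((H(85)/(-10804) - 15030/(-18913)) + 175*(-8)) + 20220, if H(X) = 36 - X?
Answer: 5781042610151408/285907161943 ≈ 20220.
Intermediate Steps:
1/((H(85)/(-10804) - 15030/(-18913)) + 175*(-8)) + 20220 = 1/(((36 - 1*85)/(-10804) - 15030/(-18913)) + 175*(-8)) + 20220 = 1/(((36 - 85)*(-1/10804) - 15030*(-1/18913)) - 1400) + 20220 = 1/((-49*(-1/10804) + 15030/18913) - 1400) + 20220 = 1/((49/10804 + 15030/18913) - 1400) + 20220 = 1/(163310857/204336052 - 1400) + 20220 = 1/(-285907161943/204336052) + 20220 = -204336052/285907161943 + 20220 = 5781042610151408/285907161943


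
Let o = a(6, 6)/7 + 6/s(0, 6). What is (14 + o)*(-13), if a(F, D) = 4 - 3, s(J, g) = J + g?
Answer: -1378/7 ≈ -196.86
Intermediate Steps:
a(F, D) = 1
o = 8/7 (o = 1/7 + 6/(0 + 6) = 1*(⅐) + 6/6 = ⅐ + 6*(⅙) = ⅐ + 1 = 8/7 ≈ 1.1429)
(14 + o)*(-13) = (14 + 8/7)*(-13) = (106/7)*(-13) = -1378/7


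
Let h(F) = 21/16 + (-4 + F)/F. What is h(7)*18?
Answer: 1755/56 ≈ 31.339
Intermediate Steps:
h(F) = 21/16 + (-4 + F)/F (h(F) = 21*(1/16) + (-4 + F)/F = 21/16 + (-4 + F)/F)
h(7)*18 = (37/16 - 4/7)*18 = (195/112)*18 = 1755/56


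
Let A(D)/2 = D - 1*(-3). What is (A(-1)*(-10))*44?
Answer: -1760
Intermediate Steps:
A(D) = 6 + 2*D (A(D) = 2*(D - 1*(-3)) = 2*(D + 3) = 2*(3 + D) = 6 + 2*D)
(A(-1)*(-10))*44 = ((6 + 2*(-1))*(-10))*44 = ((6 - 2)*(-10))*44 = (4*(-10))*44 = -40*44 = -1760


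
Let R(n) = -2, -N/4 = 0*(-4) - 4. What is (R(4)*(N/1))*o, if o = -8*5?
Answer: 1280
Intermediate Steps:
N = 16 (N = -4*(0*(-4) - 4) = -4*(0 - 4) = -4*(-4) = 16)
o = -40
(R(4)*(N/1))*o = -32/1*(-40) = -32*(-40) = 1280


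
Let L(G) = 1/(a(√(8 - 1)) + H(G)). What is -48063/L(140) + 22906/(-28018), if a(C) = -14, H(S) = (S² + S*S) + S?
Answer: -26478768673295/14009 ≈ -1.8901e+9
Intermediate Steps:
H(S) = S + 2*S² (H(S) = (S² + S²) + S = 2*S² + S = S + 2*S²)
L(G) = 1/(-14 + G*(1 + 2*G))
-48063/L(140) + 22906/(-28018) = -(-672882 + 6728820*(1 + 2*140)) + 22906/(-28018) = -(-672882 + 6728820*(1 + 280)) + 22906*(-1/28018) = -48063/(1/(-14 + 140*281)) - 11453/14009 = -48063/(1/(-14 + 39340)) - 11453/14009 = -48063/(1/39326) - 11453/14009 = -48063/1/39326 - 11453/14009 = -48063*39326 - 11453/14009 = -1890125538 - 11453/14009 = -26478768673295/14009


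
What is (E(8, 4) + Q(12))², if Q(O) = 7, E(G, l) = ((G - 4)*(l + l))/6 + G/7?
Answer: 80089/441 ≈ 181.61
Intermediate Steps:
E(G, l) = G/7 + l*(-4 + G)/3 (E(G, l) = ((-4 + G)*(2*l))*(⅙) + G*(⅐) = (2*l*(-4 + G))*(⅙) + G/7 = l*(-4 + G)/3 + G/7 = G/7 + l*(-4 + G)/3)
(E(8, 4) + Q(12))² = ((-4/3*4 + (⅐)*8 + (⅓)*8*4) + 7)² = ((-16/3 + 8/7 + 32/3) + 7)² = (136/21 + 7)² = (283/21)² = 80089/441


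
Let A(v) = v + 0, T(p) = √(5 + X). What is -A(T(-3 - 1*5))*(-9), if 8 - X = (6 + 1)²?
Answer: 54*I ≈ 54.0*I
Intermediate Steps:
X = -41 (X = 8 - (6 + 1)² = 8 - 1*7² = 8 - 1*49 = 8 - 49 = -41)
T(p) = 6*I (T(p) = √(5 - 41) = √(-36) = 6*I)
A(v) = v
-A(T(-3 - 1*5))*(-9) = -6*I*(-9) = 54*I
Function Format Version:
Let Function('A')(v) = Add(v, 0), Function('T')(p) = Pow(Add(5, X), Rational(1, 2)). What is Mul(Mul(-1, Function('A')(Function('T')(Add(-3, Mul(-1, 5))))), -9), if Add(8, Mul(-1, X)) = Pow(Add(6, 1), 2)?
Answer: Mul(54, I) ≈ Mul(54.000, I)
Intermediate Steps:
X = -41 (X = Add(8, Mul(-1, Pow(Add(6, 1), 2))) = Add(8, Mul(-1, Pow(7, 2))) = Add(8, Mul(-1, 49)) = Add(8, -49) = -41)
Function('T')(p) = Mul(6, I) (Function('T')(p) = Pow(Add(5, -41), Rational(1, 2)) = Pow(-36, Rational(1, 2)) = Mul(6, I))
Function('A')(v) = v
Mul(Mul(-1, Function('A')(Function('T')(Add(-3, Mul(-1, 5))))), -9) = Mul(Mul(-1, Mul(6, I)), -9) = Mul(Mul(-6, I), -9) = Mul(54, I)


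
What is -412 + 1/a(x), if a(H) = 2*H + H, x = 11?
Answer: -13595/33 ≈ -411.97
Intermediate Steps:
a(H) = 3*H
-412 + 1/a(x) = -412 + 1/(3*11) = -412 + 1/33 = -13595/33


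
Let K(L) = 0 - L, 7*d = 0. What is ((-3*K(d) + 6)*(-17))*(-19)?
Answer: 1938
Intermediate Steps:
d = 0 (d = (⅐)*0 = 0)
K(L) = -L
((-3*K(d) + 6)*(-17))*(-19) = ((-(-3)*0 + 6)*(-17))*(-19) = ((-3*0 + 6)*(-17))*(-19) = ((0 + 6)*(-17))*(-19) = (6*(-17))*(-19) = -102*(-19) = 1938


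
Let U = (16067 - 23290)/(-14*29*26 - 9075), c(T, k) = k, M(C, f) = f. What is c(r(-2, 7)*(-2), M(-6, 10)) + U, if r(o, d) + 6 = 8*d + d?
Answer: 203533/19631 ≈ 10.368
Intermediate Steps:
r(o, d) = -6 + 9*d (r(o, d) = -6 + (8*d + d) = -6 + 9*d)
U = 7223/19631 (U = -7223/(-406*26 - 9075) = -7223/(-10556 - 9075) = -7223/(-19631) = -7223*(-1/19631) = 7223/19631 ≈ 0.36794)
c(r(-2, 7)*(-2), M(-6, 10)) + U = 10 + 7223/19631 = 203533/19631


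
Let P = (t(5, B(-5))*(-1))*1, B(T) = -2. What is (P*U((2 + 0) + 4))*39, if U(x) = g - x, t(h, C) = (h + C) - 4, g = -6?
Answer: -468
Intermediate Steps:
t(h, C) = -4 + C + h (t(h, C) = (C + h) - 4 = -4 + C + h)
U(x) = -6 - x
P = 1 (P = ((-4 - 2 + 5)*(-1))*1 = -1*(-1)*1 = 1*1 = 1)
(P*U((2 + 0) + 4))*39 = (1*(-6 - ((2 + 0) + 4)))*39 = (1*(-6 - (2 + 4)))*39 = (1*(-6 - 1*6))*39 = (1*(-6 - 6))*39 = (1*(-12))*39 = -12*39 = -468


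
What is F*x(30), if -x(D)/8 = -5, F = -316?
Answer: -12640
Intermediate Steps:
x(D) = 40 (x(D) = -8*(-5) = 40)
F*x(30) = -316*40 = -12640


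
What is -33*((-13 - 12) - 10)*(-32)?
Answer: -36960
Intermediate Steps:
-33*((-13 - 12) - 10)*(-32) = -33*(-25 - 10)*(-32) = -33*(-35)*(-32) = 1155*(-32) = -36960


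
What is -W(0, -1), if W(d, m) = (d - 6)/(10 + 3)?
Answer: 6/13 ≈ 0.46154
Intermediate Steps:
W(d, m) = -6/13 + d/13 (W(d, m) = (-6 + d)/13 = (-6 + d)*(1/13) = -6/13 + d/13)
-W(0, -1) = -(-6/13 + (1/13)*0) = -(-6/13 + 0) = -1*(-6/13) = 6/13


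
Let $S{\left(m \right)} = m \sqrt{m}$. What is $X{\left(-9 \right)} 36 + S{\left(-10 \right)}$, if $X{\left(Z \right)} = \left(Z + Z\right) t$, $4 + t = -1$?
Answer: $3240 - 10 i \sqrt{10} \approx 3240.0 - 31.623 i$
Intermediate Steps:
$t = -5$ ($t = -4 - 1 = -5$)
$X{\left(Z \right)} = - 10 Z$ ($X{\left(Z \right)} = \left(Z + Z\right) \left(-5\right) = 2 Z \left(-5\right) = - 10 Z$)
$S{\left(m \right)} = m^{\frac{3}{2}}$
$X{\left(-9 \right)} 36 + S{\left(-10 \right)} = \left(-10\right) \left(-9\right) 36 + \left(-10\right)^{\frac{3}{2}} = 90 \cdot 36 - 10 i \sqrt{10} = 3240 - 10 i \sqrt{10}$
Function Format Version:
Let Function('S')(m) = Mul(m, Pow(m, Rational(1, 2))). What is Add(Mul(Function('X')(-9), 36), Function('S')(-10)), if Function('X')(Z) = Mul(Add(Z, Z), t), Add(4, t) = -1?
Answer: Add(3240, Mul(-10, I, Pow(10, Rational(1, 2)))) ≈ Add(3240.0, Mul(-31.623, I))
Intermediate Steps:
t = -5 (t = Add(-4, -1) = -5)
Function('X')(Z) = Mul(-10, Z) (Function('X')(Z) = Mul(Add(Z, Z), -5) = Mul(Mul(2, Z), -5) = Mul(-10, Z))
Function('S')(m) = Pow(m, Rational(3, 2))
Add(Mul(Function('X')(-9), 36), Function('S')(-10)) = Add(Mul(Mul(-10, -9), 36), Pow(-10, Rational(3, 2))) = Add(Mul(90, 36), Mul(-10, I, Pow(10, Rational(1, 2)))) = Add(3240, Mul(-10, I, Pow(10, Rational(1, 2))))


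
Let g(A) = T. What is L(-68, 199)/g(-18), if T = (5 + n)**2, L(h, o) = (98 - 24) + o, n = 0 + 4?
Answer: 91/27 ≈ 3.3704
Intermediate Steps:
n = 4
L(h, o) = 74 + o
T = 81 (T = (5 + 4)**2 = 9**2 = 81)
g(A) = 81
L(-68, 199)/g(-18) = (74 + 199)/81 = 273*(1/81) = 91/27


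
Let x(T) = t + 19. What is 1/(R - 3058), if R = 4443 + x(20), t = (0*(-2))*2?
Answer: 1/1404 ≈ 0.00071225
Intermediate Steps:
t = 0 (t = 0*2 = 0)
x(T) = 19 (x(T) = 0 + 19 = 19)
R = 4462 (R = 4443 + 19 = 4462)
1/(R - 3058) = 1/(4462 - 3058) = 1/1404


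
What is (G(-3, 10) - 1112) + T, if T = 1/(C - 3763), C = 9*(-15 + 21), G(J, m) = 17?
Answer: -4061356/3709 ≈ -1095.0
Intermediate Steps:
C = 54 (C = 9*6 = 54)
T = -1/3709 (T = 1/(54 - 3763) = 1/(-3709) = -1/3709 ≈ -0.00026961)
(G(-3, 10) - 1112) + T = (17 - 1112) - 1/3709 = -1095 - 1/3709 = -4061356/3709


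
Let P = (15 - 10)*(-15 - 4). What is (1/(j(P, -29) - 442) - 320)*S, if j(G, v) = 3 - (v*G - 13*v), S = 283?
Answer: -323390043/3571 ≈ -90560.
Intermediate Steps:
P = -95 (P = 5*(-19) = -95)
j(G, v) = 3 + 13*v - G*v (j(G, v) = 3 - (G*v - 13*v) = 3 - (-13*v + G*v) = 3 + (13*v - G*v) = 3 + 13*v - G*v)
(1/(j(P, -29) - 442) - 320)*S = (1/((3 + 13*(-29) - 1*(-95)*(-29)) - 442) - 320)*283 = (1/((3 - 377 - 2755) - 442) - 320)*283 = (1/(-3129 - 442) - 320)*283 = (1/(-3571) - 320)*283 = (-1/3571 - 320)*283 = -1142721/3571*283 = -323390043/3571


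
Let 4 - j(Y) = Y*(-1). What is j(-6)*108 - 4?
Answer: -220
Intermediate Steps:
j(Y) = 4 + Y (j(Y) = 4 - Y*(-1) = 4 - (-1)*Y = 4 + Y)
j(-6)*108 - 4 = (4 - 6)*108 - 4 = -2*108 - 4 = -216 - 4 = -220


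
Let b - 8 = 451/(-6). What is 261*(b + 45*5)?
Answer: 82389/2 ≈ 41195.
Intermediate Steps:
b = -403/6 (b = 8 + 451/(-6) = 8 + 451*(-1/6) = 8 - 451/6 = -403/6 ≈ -67.167)
261*(b + 45*5) = 261*(-403/6 + 45*5) = 261*(-403/6 + 225) = 261*(947/6) = 82389/2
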